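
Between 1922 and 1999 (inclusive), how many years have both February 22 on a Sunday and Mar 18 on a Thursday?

2

Check each year's weekday for February 22 and Mar 18:
  1922: Wed/Sat  1923: Thu/Sun  1924: Fri/Tue  1925: Sun/Wed  1926: Mon/Thu  1927: Tue/Fri  1928: Wed/Sun  1929: Fri/Mon  1930: Sat/Tue  1931: Sun/Wed  1932: Mon/Fri  1933: Wed/Sat  1934: Thu/Sun  1935: Fri/Mon  …(50 more)…  1986: Sat/Tue  1987: Sun/Wed  1988: Mon/Fri  1989: Wed/Sat  1990: Thu/Sun  1991: Fri/Mon  1992: Sat/Wed  1993: Mon/Thu  1994: Tue/Fri  1995: Wed/Sat  1996: Thu/Mon  1997: Sat/Tue  1998: Sun/Wed  1999: Mon/Thu
Both conditions hold in: 1948, 1976 — 2.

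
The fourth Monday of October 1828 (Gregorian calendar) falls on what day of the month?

October 1, 1828 is a Wednesday, so the first Monday is the 6th.
The fourth Monday is 6 + 21 = 27.

27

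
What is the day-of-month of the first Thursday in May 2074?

3

May 1, 2074 is a Tuesday, so the first Thursday is the 3rd.
The first Thursday is 3 + 0 = 3.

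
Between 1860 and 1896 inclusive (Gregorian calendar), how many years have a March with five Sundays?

17

March has 31 days; it has five Sundays when Sunday falls among the first (month-length − 28) days — i.e. when March 1 is one of Sunday/Saturday/Friday.
March 1 by year: 1860:Thu 1861:Fri✓ 1862:Sat✓ 1863:Sun✓ 1864:Tue 1865:Wed 1866:Thu 1867:Fri✓ 1868:Sun✓ 1869:Mon 1870:Tue 1871:Wed 1872:Fri✓ 1873:Sat✓ 1874:Sun✓ …(7 more)… 1882:Wed 1883:Thu 1884:Sat✓ 1885:Sun✓ 1886:Mon 1887:Tue 1888:Thu 1889:Fri✓ 1890:Sat✓ 1891:Sun✓ 1892:Tue 1893:Wed 1894:Thu 1895:Fri✓ 1896:Sun✓
Years with five Sundays: 1861, 1862, 1863, 1867, 1868, 1872, 1873, 1874, 1878, 1879, 1884, 1885, 1889, 1890, 1891, 1895, 1896 → 17.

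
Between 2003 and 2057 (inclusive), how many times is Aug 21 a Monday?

Track Aug 21's weekday year by year (advancing +1, or +2 across a Feb 29):
  2003: Thu  2004: Sat (+2)  2005: Sun (+1)  2006: Mon (+1) ✓  2007: Tue (+1)
  2008: Thu (+2)  2009: Fri (+1)  2010: Sat (+1)  2011: Sun (+1)  2012: Tue (+2)
  2013: Wed (+1)  2014: Thu (+1)  2015: Fri (+1)  2016: Sun (+2)  … (27 more years) …
  2044: Sun (+2)  2045: Mon (+1) ✓  2046: Tue (+1)  2047: Wed (+1)  2048: Fri (+2)
  2049: Sat (+1)  2050: Sun (+1)  2051: Mon (+1) ✓  2052: Wed (+2)  2053: Thu (+1)
  2054: Fri (+1)  2055: Sat (+1)  2056: Mon (+2) ✓  2057: Tue (+1)
Monday years: 2006, 2017, 2023, 2028, 2034, 2045, 2051, 2056 — 8 in total.

8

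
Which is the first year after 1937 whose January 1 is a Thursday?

Jan 1 advances by 2 weekdays after a leap year and by 1 after a common year.
1937: Jan 1 is Friday.
1938: Saturday
1939: Sunday
1940: Monday (leap)
1941: Wednesday
1942: Thursday
1942 begins on a Thursday

1942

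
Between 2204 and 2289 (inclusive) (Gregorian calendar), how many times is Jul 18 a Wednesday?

Track Jul 18's weekday year by year (advancing +1, or +2 across a Feb 29):
  2204: Wed ✓  2205: Thu (+1)  2206: Fri (+1)  2207: Sat (+1)  2208: Mon (+2)
  2209: Tue (+1)  2210: Wed (+1) ✓  2211: Thu (+1)  2212: Sat (+2)  2213: Sun (+1)
  2214: Mon (+1)  2215: Tue (+1)  2216: Thu (+2)  2217: Fri (+1)  … (58 more years) …
  2276: Tue (+2)  2277: Wed (+1) ✓  2278: Thu (+1)  2279: Fri (+1)  2280: Sun (+2)
  2281: Mon (+1)  2282: Tue (+1)  2283: Wed (+1) ✓  2284: Fri (+2)  2285: Sat (+1)
  2286: Sun (+1)  2287: Mon (+1)  2288: Wed (+2) ✓  2289: Thu (+1)
Wednesday years: 2204, 2210, 2221, 2227, 2232, 2238, 2249, 2255, 2260, 2266, 2277, 2283, 2288 — 13 in total.

13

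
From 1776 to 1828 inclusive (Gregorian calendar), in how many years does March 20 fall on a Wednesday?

8

Track March 20's weekday year by year (advancing +1, or +2 across a Feb 29):
  1776: Wed ✓  1777: Thu (+1)  1778: Fri (+1)  1779: Sat (+1)  1780: Mon (+2)
  1781: Tue (+1)  1782: Wed (+1) ✓  1783: Thu (+1)  1784: Sat (+2)  1785: Sun (+1)
  1786: Mon (+1)  1787: Tue (+1)  1788: Thu (+2)  1789: Fri (+1)  … (25 more years) …
  1815: Mon (+1)  1816: Wed (+2) ✓  1817: Thu (+1)  1818: Fri (+1)  1819: Sat (+1)
  1820: Mon (+2)  1821: Tue (+1)  1822: Wed (+1) ✓  1823: Thu (+1)  1824: Sat (+2)
  1825: Sun (+1)  1826: Mon (+1)  1827: Tue (+1)  1828: Thu (+2)
Wednesday years: 1776, 1782, 1793, 1799, 1805, 1811, 1816, 1822 — 8 in total.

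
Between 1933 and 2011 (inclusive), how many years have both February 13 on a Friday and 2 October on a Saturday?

3

Check each year's weekday for February 13 and 2 October:
  1933: Mon/Mon  1934: Tue/Tue  1935: Wed/Wed  1936: Thu/Fri  1937: Sat/Sat  1938: Sun/Sun  1939: Mon/Mon  1940: Tue/Wed  1941: Thu/Thu  1942: Fri/Fri  1943: Sat/Sat  1944: Sun/Mon  1945: Tue/Tue  1946: Wed/Wed  …(51 more)…  1998: Fri/Fri  1999: Sat/Sat  2000: Sun/Mon  2001: Tue/Tue  2002: Wed/Wed  2003: Thu/Thu  2004: Fri/Sat ✓  2005: Sun/Sun  2006: Mon/Mon  2007: Tue/Tue  2008: Wed/Thu  2009: Fri/Fri  2010: Sat/Sat  2011: Sun/Sun
Both conditions hold in: 1948, 1976, 2004 — 3.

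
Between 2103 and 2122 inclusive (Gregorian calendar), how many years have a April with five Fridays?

April has 30 days; it has five Fridays when Friday falls among the first (month-length − 28) days — i.e. when April 1 is one of Friday/Thursday.
April 1 by year: 2103:Sun 2104:Tue 2105:Wed 2106:Thu✓ 2107:Fri✓ 2108:Sun 2109:Mon 2110:Tue 2111:Wed 2112:Fri✓ 2113:Sat 2114:Sun 2115:Mon 2116:Wed 2117:Thu✓ 2118:Fri✓ 2119:Sat 2120:Mon 2121:Tue 2122:Wed
Years with five Fridays: 2106, 2107, 2112, 2117, 2118 → 5.

5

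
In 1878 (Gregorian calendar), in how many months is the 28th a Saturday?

Check the 28th of each month of 1878: Jan 28: Mon, Feb 28: Thu, Mar 28: Thu, Apr 28: Sun, May 28: Tue, Jun 28: Fri, Jul 28: Sun, Aug 28: Wed, Sep 28: Sat, Oct 28: Mon, Nov 28: Thu, Dec 28: Sat.
Saturday occurs in September, December — 2 months.

2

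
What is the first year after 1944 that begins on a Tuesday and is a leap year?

Jan 1 advances by 2 weekdays after a leap year and by 1 after a common year.
1944: Jan 1 is Saturday (leap).
1945: Monday
1946: Tuesday
1947: Wednesday
1948: Thursday (leap)
1949: Saturday
1950: Sunday
1951: Monday
1952: Tuesday (leap)
1952 begins on a Tuesday and is a leap year.

1952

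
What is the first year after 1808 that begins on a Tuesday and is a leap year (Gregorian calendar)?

Jan 1 advances by 2 weekdays after a leap year and by 1 after a common year.
1808: Jan 1 is Friday (leap).
1809: Sunday
1810: Monday
1811: Tuesday
1812: Wednesday (leap)
1813: Friday
1814: Saturday
1815: Sunday
1816: Monday (leap)
1817: Wednesday
1818: Thursday
1819: Friday
1820: Saturday (leap)
1821: Monday
1822: Tuesday
1823: Wednesday
1824: Thursday (leap)
1825: Saturday
1826: Sunday
1827: Monday
1828: Tuesday (leap)
1828 begins on a Tuesday and is a leap year.

1828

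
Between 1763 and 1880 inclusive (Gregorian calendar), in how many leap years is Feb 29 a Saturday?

Leap years in 1763–1880: 29 of them.
Feb 29 weekday advances by 5 (mod 7) from one leap year to the next four years later (or differs when a century non-leap intervenes).
Leap-day weekdays: 1764:Wed 1768:Mon 1772:Sat✓ 1776:Thu 1780:Tue 1784:Sun 1788:Fri 1792:Wed 1796:Mon 1804:Wed 1808:Mon 1812:Sat✓ 1816:Thu …(3 more)… 1832:Wed 1836:Mon 1840:Sat✓ 1844:Thu 1848:Tue 1852:Sun 1856:Fri 1860:Wed 1864:Mon 1868:Sat✓ 1872:Thu 1876:Tue 1880:Sun
Saturday: 1772, 1812, 1840, 1868 → 4.

4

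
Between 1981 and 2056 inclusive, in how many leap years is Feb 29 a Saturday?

3

Leap years in 1981–2056: 19 of them.
Feb 29 weekday advances by 5 (mod 7) from one leap year to the next four years later (or differs when a century non-leap intervenes).
Leap-day weekdays: 1984:Wed 1988:Mon 1992:Sat✓ 1996:Thu 2000:Tue 2004:Sun 2008:Fri 2012:Wed 2016:Mon 2020:Sat✓ 2024:Thu 2028:Tue 2032:Sun 2036:Fri 2040:Wed 2044:Mon 2048:Sat✓ 2052:Thu 2056:Tue
Saturday: 1992, 2020, 2048 → 3.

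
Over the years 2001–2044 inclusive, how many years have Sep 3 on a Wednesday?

7

Track Sep 3's weekday year by year (advancing +1, or +2 across a Feb 29):
  2001: Mon  2002: Tue (+1)  2003: Wed (+1) ✓  2004: Fri (+2)  2005: Sat (+1)
  2006: Sun (+1)  2007: Mon (+1)  2008: Wed (+2) ✓  2009: Thu (+1)  2010: Fri (+1)
  2011: Sat (+1)  2012: Mon (+2)  2013: Tue (+1)  2014: Wed (+1) ✓  … (16 more years) …
  2031: Wed (+1) ✓  2032: Fri (+2)  2033: Sat (+1)  2034: Sun (+1)  2035: Mon (+1)
  2036: Wed (+2) ✓  2037: Thu (+1)  2038: Fri (+1)  2039: Sat (+1)  2040: Mon (+2)
  2041: Tue (+1)  2042: Wed (+1) ✓  2043: Thu (+1)  2044: Sat (+2)
Wednesday years: 2003, 2008, 2014, 2025, 2031, 2036, 2042 — 7 in total.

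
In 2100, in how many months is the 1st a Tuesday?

1

Check the 1st of each month of 2100: Jan 1: Fri, Feb 1: Mon, Mar 1: Mon, Apr 1: Thu, May 1: Sat, Jun 1: Tue, Jul 1: Thu, Aug 1: Sun, Sep 1: Wed, Oct 1: Fri, Nov 1: Mon, Dec 1: Wed.
Tuesday occurs in June — 1 month.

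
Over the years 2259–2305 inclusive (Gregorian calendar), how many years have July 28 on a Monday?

Track July 28's weekday year by year (advancing +1, or +2 across a Feb 29):
  2259: Thu  2260: Sat (+2)  2261: Sun (+1)  2262: Mon (+1) ✓  2263: Tue (+1)
  2264: Thu (+2)  2265: Fri (+1)  2266: Sat (+1)  2267: Sun (+1)  2268: Tue (+2)
  2269: Wed (+1)  2270: Thu (+1)  2271: Fri (+1)  2272: Sun (+2)  … (19 more years) …
  2292: Thu (+2)  2293: Fri (+1)  2294: Sat (+1)  2295: Sun (+1)  2296: Tue (+2)
  2297: Wed (+1)  2298: Thu (+1)  2299: Fri (+1)  2300: Sat (+1)  2301: Sun (+1)
  2302: Mon (+1) ✓  2303: Tue (+1)  2304: Thu (+2)  2305: Fri (+1)
Monday years: 2262, 2273, 2279, 2284, 2290, 2302 — 6 in total.

6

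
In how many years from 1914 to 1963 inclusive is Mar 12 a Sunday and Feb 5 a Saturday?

2

Check each year's weekday for Mar 12 and Feb 5:
  1914: Thu/Thu  1915: Fri/Fri  1916: Sun/Sat ✓  1917: Mon/Mon  1918: Tue/Tue  1919: Wed/Wed  1920: Fri/Thu  1921: Sat/Sat  1922: Sun/Sun  1923: Mon/Mon  1924: Wed/Tue  1925: Thu/Thu  1926: Fri/Fri  1927: Sat/Sat  …(22 more)…  1950: Sun/Sun  1951: Mon/Mon  1952: Wed/Tue  1953: Thu/Thu  1954: Fri/Fri  1955: Sat/Sat  1956: Mon/Sun  1957: Tue/Tue  1958: Wed/Wed  1959: Thu/Thu  1960: Sat/Fri  1961: Sun/Sun  1962: Mon/Mon  1963: Tue/Tue
Both conditions hold in: 1916, 1944 — 2.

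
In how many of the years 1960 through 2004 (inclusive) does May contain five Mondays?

20

May has 31 days; it has five Mondays when Monday falls among the first (month-length − 28) days — i.e. when May 1 is one of Monday/Sunday/Saturday.
May 1 by year: 1960:Sun✓ 1961:Mon✓ 1962:Tue 1963:Wed 1964:Fri 1965:Sat✓ 1966:Sun✓ 1967:Mon✓ 1968:Wed 1969:Thu 1970:Fri 1971:Sat✓ 1972:Mon✓ 1973:Tue 1974:Wed …(15 more)… 1990:Tue 1991:Wed 1992:Fri 1993:Sat✓ 1994:Sun✓ 1995:Mon✓ 1996:Wed 1997:Thu 1998:Fri 1999:Sat✓ 2000:Mon✓ 2001:Tue 2002:Wed 2003:Thu 2004:Sat✓
Years with five Mondays: 1960, 1961, 1965, 1966, 1967, 1971, 1972, 1976, 1977, 1978, 1982, 1983, 1988, 1989, 1993, 1994, 1995, 1999, 2000, 2004 → 20.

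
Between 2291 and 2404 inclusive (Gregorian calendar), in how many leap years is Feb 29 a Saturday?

5

Leap years in 2291–2404: 28 of them.
Feb 29 weekday advances by 5 (mod 7) from one leap year to the next four years later (or differs when a century non-leap intervenes).
Leap-day weekdays: 2292:Mon 2296:Sat✓ 2304:Mon 2308:Sat✓ 2312:Thu 2316:Tue 2320:Sun 2324:Fri 2328:Wed 2332:Mon 2336:Sat✓ 2340:Thu 2344:Tue 2348:Sun 2352:Fri 2356:Wed 2360:Mon 2364:Sat✓ 2368:Thu 2372:Tue 2376:Sun 2380:Fri 2384:Wed 2388:Mon 2392:Sat✓ 2396:Thu 2400:Tue 2404:Sun
Saturday: 2296, 2308, 2336, 2364, 2392 → 5.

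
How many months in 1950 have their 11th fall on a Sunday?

Check the 11th of each month of 1950: Jan 11: Wed, Feb 11: Sat, Mar 11: Sat, Apr 11: Tue, May 11: Thu, Jun 11: Sun, Jul 11: Tue, Aug 11: Fri, Sep 11: Mon, Oct 11: Wed, Nov 11: Sat, Dec 11: Mon.
Sunday occurs in June — 1 month.

1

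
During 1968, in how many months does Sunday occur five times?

4

A month of length L has five Sundays iff its first Sunday is on day ≤ L−28 (so day 1–3 in a 31-day month, 1–2 in a 30-day month, day 1 in a leap February).
Checking each month of 1968: Jan starts Mon (31d); Feb starts Thu (29d); Mar starts Fri (31d) ✓; Apr starts Mon (30d); May starts Wed (31d); Jun starts Sat (30d) ✓; Jul starts Mon (31d); Aug starts Thu (31d); Sep starts Sun (30d) ✓; Oct starts Tue (31d); Nov starts Fri (30d); Dec starts Sun (31d) ✓.
Five-Sunday months: March, June, September, December → 4.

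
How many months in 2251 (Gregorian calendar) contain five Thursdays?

4

A month of length L has five Thursdays iff its first Thursday is on day ≤ L−28 (so day 1–3 in a 31-day month, 1–2 in a 30-day month, day 1 in a leap February).
Checking each month of 2251: Jan starts Wed (31d) ✓; Feb starts Sat (28d); Mar starts Sat (31d); Apr starts Tue (30d); May starts Thu (31d) ✓; Jun starts Sun (30d); Jul starts Tue (31d) ✓; Aug starts Fri (31d); Sep starts Mon (30d); Oct starts Wed (31d) ✓; Nov starts Sat (30d); Dec starts Mon (31d).
Five-Thursday months: January, May, July, October → 4.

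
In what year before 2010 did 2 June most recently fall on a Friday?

From one year to the next, a fixed date's weekday advances by 1, or by 2 when a Feb 29 lies between the two dates.
2010: June 2 is Wednesday.
2009: Tuesday (−1)
2008: Monday (−1)
2007: Saturday (−2)
2006: Friday (−1)
2 June falls on a Friday in 2006.

2006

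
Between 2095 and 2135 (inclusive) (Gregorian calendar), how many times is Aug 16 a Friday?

5

Track Aug 16's weekday year by year (advancing +1, or +2 across a Feb 29):
  2095: Tue  2096: Thu (+2)  2097: Fri (+1) ✓  2098: Sat (+1)  2099: Sun (+1)
  2100: Mon (+1)  2101: Tue (+1)  2102: Wed (+1)  2103: Thu (+1)  2104: Sat (+2)
  2105: Sun (+1)  2106: Mon (+1)  2107: Tue (+1)  2108: Thu (+2)  … (13 more years) …
  2122: Sun (+1)  2123: Mon (+1)  2124: Wed (+2)  2125: Thu (+1)  2126: Fri (+1) ✓
  2127: Sat (+1)  2128: Mon (+2)  2129: Tue (+1)  2130: Wed (+1)  2131: Thu (+1)
  2132: Sat (+2)  2133: Sun (+1)  2134: Mon (+1)  2135: Tue (+1)
Friday years: 2097, 2109, 2115, 2120, 2126 — 5 in total.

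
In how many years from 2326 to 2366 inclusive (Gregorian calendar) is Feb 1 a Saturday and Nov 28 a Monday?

0

Check each year's weekday for Feb 1 and Nov 28:
  2326: Mon/Sun  2327: Tue/Mon  2328: Wed/Wed  2329: Fri/Thu  2330: Sat/Fri  2331: Sun/Sat  2332: Mon/Mon  2333: Wed/Tue  2334: Thu/Wed  2335: Fri/Thu  2336: Sat/Sat  2337: Mon/Sun  2338: Tue/Mon  2339: Wed/Tue  …(13 more)…  2353: Sun/Sat  2354: Mon/Sun  2355: Tue/Mon  2356: Wed/Wed  2357: Fri/Thu  2358: Sat/Fri  2359: Sun/Sat  2360: Mon/Mon  2361: Wed/Tue  2362: Thu/Wed  2363: Fri/Thu  2364: Sat/Sat  2365: Mon/Sun  2366: Tue/Mon
Both conditions hold in: no year — 0.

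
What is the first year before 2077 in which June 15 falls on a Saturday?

From one year to the next, a fixed date's weekday advances by 1, or by 2 when a Feb 29 lies between the two dates.
2077: June 15 is Tuesday.
2076: Monday (−1)
2075: Saturday (−2)
June 15 falls on a Saturday in 2075.

2075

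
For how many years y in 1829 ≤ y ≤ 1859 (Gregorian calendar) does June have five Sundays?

June has 30 days; it has five Sundays when Sunday falls among the first (month-length − 28) days — i.e. when June 1 is one of Sunday/Saturday.
June 1 by year: 1829:Mon 1830:Tue 1831:Wed 1832:Fri 1833:Sat✓ 1834:Sun✓ 1835:Mon 1836:Wed 1837:Thu 1838:Fri 1839:Sat✓ 1840:Mon 1841:Tue 1842:Wed 1843:Thu 1844:Sat✓ 1845:Sun✓ 1846:Mon 1847:Tue 1848:Thu 1849:Fri 1850:Sat✓ 1851:Sun✓ 1852:Tue 1853:Wed 1854:Thu 1855:Fri 1856:Sun✓ 1857:Mon 1858:Tue 1859:Wed
Years with five Sundays: 1833, 1834, 1839, 1844, 1845, 1850, 1851, 1856 → 8.

8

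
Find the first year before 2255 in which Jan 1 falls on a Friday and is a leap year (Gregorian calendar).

2236

Jan 1 advances by 2 weekdays after a leap year and by 1 after a common year.
2255: Jan 1 is Monday.
2254: Sunday
2253: Saturday
2252: Thursday (leap)
2251: Wednesday
2250: Tuesday
2249: Monday
2248: Saturday (leap)
2247: Friday
2246: Thursday
2245: Wednesday
2244: Monday (leap)
2243: Sunday
2242: Saturday
2241: Friday
2240: Wednesday (leap)
2239: Tuesday
2238: Monday
2237: Sunday
2236: Friday (leap)
2236 begins on a Friday and is a leap year.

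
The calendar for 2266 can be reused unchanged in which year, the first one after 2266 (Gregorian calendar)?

Two years share a calendar iff Jan 1 falls on the same weekday and both are leap or both are common. 2266: Jan 1 is Monday, common year.
2267: Jan 1 Tuesday, common
2268: Jan 1 Wednesday, leap
2269: Jan 1 Friday, common
2270: Jan 1 Saturday, common
2271: Jan 1 Sunday, common
2272: Jan 1 Monday, leap
2273: Jan 1 Wednesday, common
2274: Jan 1 Thursday, common
2275: Jan 1 Friday, common
2276: Jan 1 Saturday, leap
2277: Jan 1 Monday, common
2277 matches on both conditions.

2277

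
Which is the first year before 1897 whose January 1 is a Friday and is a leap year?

1892

Jan 1 advances by 2 weekdays after a leap year and by 1 after a common year.
1897: Jan 1 is Friday.
1896: Wednesday (leap)
1895: Tuesday
1894: Monday
1893: Sunday
1892: Friday (leap)
1892 begins on a Friday and is a leap year.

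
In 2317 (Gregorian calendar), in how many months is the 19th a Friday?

Check the 19th of each month of 2317: Jan 19: Fri, Feb 19: Mon, Mar 19: Mon, Apr 19: Thu, May 19: Sat, Jun 19: Tue, Jul 19: Thu, Aug 19: Sun, Sep 19: Wed, Oct 19: Fri, Nov 19: Mon, Dec 19: Wed.
Friday occurs in January, October — 2 months.

2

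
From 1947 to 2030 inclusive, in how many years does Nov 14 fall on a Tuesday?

12

Track Nov 14's weekday year by year (advancing +1, or +2 across a Feb 29):
  1947: Fri  1948: Sun (+2)  1949: Mon (+1)  1950: Tue (+1) ✓  1951: Wed (+1)
  1952: Fri (+2)  1953: Sat (+1)  1954: Sun (+1)  1955: Mon (+1)  1956: Wed (+2)
  1957: Thu (+1)  1958: Fri (+1)  1959: Sat (+1)  1960: Mon (+2)  … (56 more years) …
  2017: Tue (+1) ✓  2018: Wed (+1)  2019: Thu (+1)  2020: Sat (+2)  2021: Sun (+1)
  2022: Mon (+1)  2023: Tue (+1) ✓  2024: Thu (+2)  2025: Fri (+1)  2026: Sat (+1)
  2027: Sun (+1)  2028: Tue (+2) ✓  2029: Wed (+1)  2030: Thu (+1)
Tuesday years: 1950, 1961, 1967, 1972, 1978, 1989, 1995, 2000, 2006, 2017, 2023, 2028 — 12 in total.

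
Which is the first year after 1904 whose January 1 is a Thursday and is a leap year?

Jan 1 advances by 2 weekdays after a leap year and by 1 after a common year.
1904: Jan 1 is Friday (leap).
1905: Sunday
1906: Monday
1907: Tuesday
1908: Wednesday (leap)
1909: Friday
1910: Saturday
1911: Sunday
1912: Monday (leap)
1913: Wednesday
1914: Thursday
1915: Friday
1916: Saturday (leap)
1917: Monday
1918: Tuesday
1919: Wednesday
1920: Thursday (leap)
1920 begins on a Thursday and is a leap year.

1920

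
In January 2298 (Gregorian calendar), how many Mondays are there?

5

January 2298 has 31 days and begins on Saturday.
The first Monday is January 3.
Mondays fall on 3, 10, 17, 24, 31 — that's 5.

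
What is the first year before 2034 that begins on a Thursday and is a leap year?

2032

Jan 1 advances by 2 weekdays after a leap year and by 1 after a common year.
2034: Jan 1 is Sunday.
2033: Saturday
2032: Thursday (leap)
2032 begins on a Thursday and is a leap year.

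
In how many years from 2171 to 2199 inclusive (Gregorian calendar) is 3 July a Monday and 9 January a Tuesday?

Check each year's weekday for 3 July and 9 January:
  2171: Wed/Wed  2172: Fri/Thu  2173: Sat/Sat  2174: Sun/Sun  2175: Mon/Mon  2176: Wed/Tue  2177: Thu/Thu  2178: Fri/Fri  2179: Sat/Sat  2180: Mon/Sun  2181: Tue/Tue  2182: Wed/Wed  2183: Thu/Thu  2184: Sat/Fri  2185: Sun/Sun  2186: Mon/Mon  2187: Tue/Tue  2188: Thu/Wed  2189: Fri/Fri  2190: Sat/Sat  2191: Sun/Sun  2192: Tue/Mon  2193: Wed/Wed  2194: Thu/Thu  2195: Fri/Fri  2196: Sun/Sat  2197: Mon/Mon  2198: Tue/Tue  2199: Wed/Wed
Both conditions hold in: no year — 0.

0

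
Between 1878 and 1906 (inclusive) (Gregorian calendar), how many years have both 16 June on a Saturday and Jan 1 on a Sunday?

1

Check each year's weekday for 16 June and Jan 1:
  1878: Sun/Tue  1879: Mon/Wed  1880: Wed/Thu  1881: Thu/Sat  1882: Fri/Sun  1883: Sat/Mon  1884: Mon/Tue  1885: Tue/Thu  1886: Wed/Fri  1887: Thu/Sat  1888: Sat/Sun ✓  1889: Sun/Tue  1890: Mon/Wed  1891: Tue/Thu  1892: Thu/Fri  1893: Fri/Sun  1894: Sat/Mon  1895: Sun/Tue  1896: Tue/Wed  1897: Wed/Fri  1898: Thu/Sat  1899: Fri/Sun  1900: Sat/Mon  1901: Sun/Tue  1902: Mon/Wed  1903: Tue/Thu  1904: Thu/Fri  1905: Fri/Sun  1906: Sat/Mon
Both conditions hold in: 1888 — 1.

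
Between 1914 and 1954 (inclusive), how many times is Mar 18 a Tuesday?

Track Mar 18's weekday year by year (advancing +1, or +2 across a Feb 29):
  1914: Wed  1915: Thu (+1)  1916: Sat (+2)  1917: Sun (+1)  1918: Mon (+1)
  1919: Tue (+1) ✓  1920: Thu (+2)  1921: Fri (+1)  1922: Sat (+1)  1923: Sun (+1)
  1924: Tue (+2) ✓  1925: Wed (+1)  1926: Thu (+1)  1927: Fri (+1)  … (13 more years) …
  1941: Tue (+1) ✓  1942: Wed (+1)  1943: Thu (+1)  1944: Sat (+2)  1945: Sun (+1)
  1946: Mon (+1)  1947: Tue (+1) ✓  1948: Thu (+2)  1949: Fri (+1)  1950: Sat (+1)
  1951: Sun (+1)  1952: Tue (+2) ✓  1953: Wed (+1)  1954: Thu (+1)
Tuesday years: 1919, 1924, 1930, 1941, 1947, 1952 — 6 in total.

6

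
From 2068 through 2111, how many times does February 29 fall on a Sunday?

1

Leap years in 2068–2111: 10 of them.
Feb 29 weekday advances by 5 (mod 7) from one leap year to the next four years later (or differs when a century non-leap intervenes).
Leap-day weekdays: 2068:Wed 2072:Mon 2076:Sat 2080:Thu 2084:Tue 2088:Sun✓ 2092:Fri 2096:Wed 2104:Fri 2108:Wed
Sunday: 2088 → 1.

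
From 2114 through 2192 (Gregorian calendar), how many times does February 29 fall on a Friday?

3

Leap years in 2114–2192: 20 of them.
Feb 29 weekday advances by 5 (mod 7) from one leap year to the next four years later (or differs when a century non-leap intervenes).
Leap-day weekdays: 2116:Sat 2120:Thu 2124:Tue 2128:Sun 2132:Fri✓ 2136:Wed 2140:Mon 2144:Sat 2148:Thu 2152:Tue 2156:Sun 2160:Fri✓ 2164:Wed 2168:Mon 2172:Sat 2176:Thu 2180:Tue 2184:Sun 2188:Fri✓ 2192:Wed
Friday: 2132, 2160, 2188 → 3.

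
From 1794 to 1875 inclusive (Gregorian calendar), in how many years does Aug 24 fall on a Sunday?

Track Aug 24's weekday year by year (advancing +1, or +2 across a Feb 29):
  1794: Sun ✓  1795: Mon (+1)  1796: Wed (+2)  1797: Thu (+1)  1798: Fri (+1)
  1799: Sat (+1)  1800: Sun (+1) ✓  1801: Mon (+1)  1802: Tue (+1)  1803: Wed (+1)
  1804: Fri (+2)  1805: Sat (+1)  1806: Sun (+1) ✓  1807: Mon (+1)  … (54 more years) …
  1862: Sun (+1) ✓  1863: Mon (+1)  1864: Wed (+2)  1865: Thu (+1)  1866: Fri (+1)
  1867: Sat (+1)  1868: Mon (+2)  1869: Tue (+1)  1870: Wed (+1)  1871: Thu (+1)
  1872: Sat (+2)  1873: Sun (+1) ✓  1874: Mon (+1)  1875: Tue (+1)
Sunday years: 1794, 1800, 1806, 1817, 1823, 1828, 1834, 1845, 1851, 1856, 1862, 1873 — 12 in total.

12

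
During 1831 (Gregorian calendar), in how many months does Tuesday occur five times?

A month of length L has five Tuesdays iff its first Tuesday is on day ≤ L−28 (so day 1–3 in a 31-day month, 1–2 in a 30-day month, day 1 in a leap February).
Checking each month of 1831: Jan starts Sat (31d); Feb starts Tue (28d); Mar starts Tue (31d) ✓; Apr starts Fri (30d); May starts Sun (31d) ✓; Jun starts Wed (30d); Jul starts Fri (31d); Aug starts Mon (31d) ✓; Sep starts Thu (30d); Oct starts Sat (31d); Nov starts Tue (30d) ✓; Dec starts Thu (31d).
Five-Tuesday months: March, May, August, November → 4.

4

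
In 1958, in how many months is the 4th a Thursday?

2

Check the 4th of each month of 1958: Jan 4: Sat, Feb 4: Tue, Mar 4: Tue, Apr 4: Fri, May 4: Sun, Jun 4: Wed, Jul 4: Fri, Aug 4: Mon, Sep 4: Thu, Oct 4: Sat, Nov 4: Tue, Dec 4: Thu.
Thursday occurs in September, December — 2 months.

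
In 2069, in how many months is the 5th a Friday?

2

Check the 5th of each month of 2069: Jan 5: Sat, Feb 5: Tue, Mar 5: Tue, Apr 5: Fri, May 5: Sun, Jun 5: Wed, Jul 5: Fri, Aug 5: Mon, Sep 5: Thu, Oct 5: Sat, Nov 5: Tue, Dec 5: Thu.
Friday occurs in April, July — 2 months.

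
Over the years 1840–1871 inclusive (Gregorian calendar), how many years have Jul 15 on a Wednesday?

5

Track Jul 15's weekday year by year (advancing +1, or +2 across a Feb 29):
  1840: Wed ✓  1841: Thu (+1)  1842: Fri (+1)  1843: Sat (+1)  1844: Mon (+2)
  1845: Tue (+1)  1846: Wed (+1) ✓  1847: Thu (+1)  1848: Sat (+2)  1849: Sun (+1)
  1850: Mon (+1)  1851: Tue (+1)  1852: Thu (+2)  1853: Fri (+1)  … (4 more years) …
  1858: Thu (+1)  1859: Fri (+1)  1860: Sun (+2)  1861: Mon (+1)  1862: Tue (+1)
  1863: Wed (+1) ✓  1864: Fri (+2)  1865: Sat (+1)  1866: Sun (+1)  1867: Mon (+1)
  1868: Wed (+2) ✓  1869: Thu (+1)  1870: Fri (+1)  1871: Sat (+1)
Wednesday years: 1840, 1846, 1857, 1863, 1868 — 5 in total.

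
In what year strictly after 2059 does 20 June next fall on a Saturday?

2065

From one year to the next, a fixed date's weekday advances by 1, or by 2 when a Feb 29 lies between the two dates.
2059: June 20 is Friday.
2060: Sunday (+2)
2061: Monday (+1)
2062: Tuesday (+1)
2063: Wednesday (+1)
2064: Friday (+2)
2065: Saturday (+1)
20 June falls on a Saturday in 2065.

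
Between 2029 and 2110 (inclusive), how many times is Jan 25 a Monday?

11

Track Jan 25's weekday year by year (advancing +1, or +2 across a Feb 29):
  2029: Thu  2030: Fri (+1)  2031: Sat (+1)  2032: Sun (+1)  2033: Tue (+2)
  2034: Wed (+1)  2035: Thu (+1)  2036: Fri (+1)  2037: Sun (+2)  2038: Mon (+1) ✓
  2039: Tue (+1)  2040: Wed (+1)  2041: Fri (+2)  2042: Sat (+1)  … (54 more years) …
  2097: Fri (+2)  2098: Sat (+1)  2099: Sun (+1)  2100: Mon (+1) ✓  2101: Tue (+1)
  2102: Wed (+1)  2103: Thu (+1)  2104: Fri (+1)  2105: Sun (+2)  2106: Mon (+1) ✓
  2107: Tue (+1)  2108: Wed (+1)  2109: Fri (+2)  2110: Sat (+1)
Monday years: 2038, 2044, 2049, 2055, 2066, 2072, 2077, 2083, 2094, 2100, 2106 — 11 in total.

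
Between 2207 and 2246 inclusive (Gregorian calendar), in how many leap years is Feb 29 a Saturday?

2

Leap years in 2207–2246: 10 of them.
Feb 29 weekday advances by 5 (mod 7) from one leap year to the next four years later (or differs when a century non-leap intervenes).
Leap-day weekdays: 2208:Mon 2212:Sat✓ 2216:Thu 2220:Tue 2224:Sun 2228:Fri 2232:Wed 2236:Mon 2240:Sat✓ 2244:Thu
Saturday: 2212, 2240 → 2.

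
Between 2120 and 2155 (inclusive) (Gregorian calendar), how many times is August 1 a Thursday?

6

Track August 1's weekday year by year (advancing +1, or +2 across a Feb 29):
  2120: Thu ✓  2121: Fri (+1)  2122: Sat (+1)  2123: Sun (+1)  2124: Tue (+2)
  2125: Wed (+1)  2126: Thu (+1) ✓  2127: Fri (+1)  2128: Sun (+2)  2129: Mon (+1)
  2130: Tue (+1)  2131: Wed (+1)  2132: Fri (+2)  2133: Sat (+1)  … (8 more years) …
  2142: Wed (+1)  2143: Thu (+1) ✓  2144: Sat (+2)  2145: Sun (+1)  2146: Mon (+1)
  2147: Tue (+1)  2148: Thu (+2) ✓  2149: Fri (+1)  2150: Sat (+1)  2151: Sun (+1)
  2152: Tue (+2)  2153: Wed (+1)  2154: Thu (+1) ✓  2155: Fri (+1)
Thursday years: 2120, 2126, 2137, 2143, 2148, 2154 — 6 in total.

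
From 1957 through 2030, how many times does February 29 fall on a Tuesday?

3

Leap years in 1957–2030: 18 of them.
Feb 29 weekday advances by 5 (mod 7) from one leap year to the next four years later (or differs when a century non-leap intervenes).
Leap-day weekdays: 1960:Mon 1964:Sat 1968:Thu 1972:Tue✓ 1976:Sun 1980:Fri 1984:Wed 1988:Mon 1992:Sat 1996:Thu 2000:Tue✓ 2004:Sun 2008:Fri 2012:Wed 2016:Mon 2020:Sat 2024:Thu 2028:Tue✓
Tuesday: 1972, 2000, 2028 → 3.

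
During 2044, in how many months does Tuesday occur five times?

4

A month of length L has five Tuesdays iff its first Tuesday is on day ≤ L−28 (so day 1–3 in a 31-day month, 1–2 in a 30-day month, day 1 in a leap February).
Checking each month of 2044: Jan starts Fri (31d); Feb starts Mon (29d); Mar starts Tue (31d) ✓; Apr starts Fri (30d); May starts Sun (31d) ✓; Jun starts Wed (30d); Jul starts Fri (31d); Aug starts Mon (31d) ✓; Sep starts Thu (30d); Oct starts Sat (31d); Nov starts Tue (30d) ✓; Dec starts Thu (31d).
Five-Tuesday months: March, May, August, November → 4.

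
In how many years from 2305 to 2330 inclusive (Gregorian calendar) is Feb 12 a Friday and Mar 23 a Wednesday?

Check each year's weekday for Feb 12 and Mar 23:
  2305: Sun/Thu  2306: Mon/Fri  2307: Tue/Sat  2308: Wed/Mon  2309: Fri/Tue  2310: Sat/Wed  2311: Sun/Thu  2312: Mon/Sat  2313: Wed/Sun  2314: Thu/Mon  2315: Fri/Tue  2316: Sat/Thu  2317: Mon/Fri  2318: Tue/Sat  2319: Wed/Sun  2320: Thu/Tue  2321: Sat/Wed  2322: Sun/Thu  2323: Mon/Fri  2324: Tue/Sun  2325: Thu/Mon  2326: Fri/Tue  2327: Sat/Wed  2328: Sun/Fri  2329: Tue/Sat  2330: Wed/Sun
Both conditions hold in: no year — 0.

0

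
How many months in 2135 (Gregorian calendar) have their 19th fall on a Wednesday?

Check the 19th of each month of 2135: Jan 19: Wed, Feb 19: Sat, Mar 19: Sat, Apr 19: Tue, May 19: Thu, Jun 19: Sun, Jul 19: Tue, Aug 19: Fri, Sep 19: Mon, Oct 19: Wed, Nov 19: Sat, Dec 19: Mon.
Wednesday occurs in January, October — 2 months.

2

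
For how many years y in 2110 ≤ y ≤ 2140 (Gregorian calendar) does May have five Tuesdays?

13

May has 31 days; it has five Tuesdays when Tuesday falls among the first (month-length − 28) days — i.e. when May 1 is one of Tuesday/Monday/Sunday.
May 1 by year: 2110:Thu 2111:Fri 2112:Sun✓ 2113:Mon✓ 2114:Tue✓ 2115:Wed 2116:Fri 2117:Sat 2118:Sun✓ 2119:Mon✓ 2120:Wed 2121:Thu 2122:Fri 2123:Sat 2124:Mon✓ 2125:Tue✓ 2126:Wed 2127:Thu 2128:Sat 2129:Sun✓ 2130:Mon✓ 2131:Tue✓ 2132:Thu 2133:Fri 2134:Sat 2135:Sun✓ 2136:Tue✓ 2137:Wed 2138:Thu 2139:Fri 2140:Sun✓
Years with five Tuesdays: 2112, 2113, 2114, 2118, 2119, 2124, 2125, 2129, 2130, 2131, 2135, 2136, 2140 → 13.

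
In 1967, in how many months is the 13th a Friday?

2

Check the 13th of each month of 1967: Jan 13: Fri, Feb 13: Mon, Mar 13: Mon, Apr 13: Thu, May 13: Sat, Jun 13: Tue, Jul 13: Thu, Aug 13: Sun, Sep 13: Wed, Oct 13: Fri, Nov 13: Mon, Dec 13: Wed.
Friday occurs in January, October — 2 months.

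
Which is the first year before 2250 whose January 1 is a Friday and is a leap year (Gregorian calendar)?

2236

Jan 1 advances by 2 weekdays after a leap year and by 1 after a common year.
2250: Jan 1 is Tuesday.
2249: Monday
2248: Saturday (leap)
2247: Friday
2246: Thursday
2245: Wednesday
2244: Monday (leap)
2243: Sunday
2242: Saturday
2241: Friday
2240: Wednesday (leap)
2239: Tuesday
2238: Monday
2237: Sunday
2236: Friday (leap)
2236 begins on a Friday and is a leap year.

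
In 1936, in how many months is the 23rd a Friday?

Check the 23rd of each month of 1936: Jan 23: Thu, Feb 23: Sun, Mar 23: Mon, Apr 23: Thu, May 23: Sat, Jun 23: Tue, Jul 23: Thu, Aug 23: Sun, Sep 23: Wed, Oct 23: Fri, Nov 23: Mon, Dec 23: Wed.
Friday occurs in October — 1 month.

1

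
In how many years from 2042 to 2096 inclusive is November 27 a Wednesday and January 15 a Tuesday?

5

Check each year's weekday for November 27 and January 15:
  2042: Thu/Wed  2043: Fri/Thu  2044: Sun/Fri  2045: Mon/Sun  2046: Tue/Mon  2047: Wed/Tue ✓  2048: Fri/Wed  2049: Sat/Fri  2050: Sun/Sat  2051: Mon/Sun  2052: Wed/Mon  2053: Thu/Wed  2054: Fri/Thu  2055: Sat/Fri  …(27 more)…  2083: Sat/Fri  2084: Mon/Sat  2085: Tue/Mon  2086: Wed/Tue ✓  2087: Thu/Wed  2088: Sat/Thu  2089: Sun/Sat  2090: Mon/Sun  2091: Tue/Mon  2092: Thu/Tue  2093: Fri/Thu  2094: Sat/Fri  2095: Sun/Sat  2096: Tue/Sun
Both conditions hold in: 2047, 2058, 2069, 2075, 2086 — 5.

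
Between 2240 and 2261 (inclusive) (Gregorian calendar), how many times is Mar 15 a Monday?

4

Track Mar 15's weekday year by year (advancing +1, or +2 across a Feb 29):
  2240: Sun  2241: Mon (+1) ✓  2242: Tue (+1)  2243: Wed (+1)  2244: Fri (+2)
  2245: Sat (+1)  2246: Sun (+1)  2247: Mon (+1) ✓  2248: Wed (+2)  2249: Thu (+1)
  2250: Fri (+1)  2251: Sat (+1)  2252: Mon (+2) ✓  2253: Tue (+1)  2254: Wed (+1)
  2255: Thu (+1)  2256: Sat (+2)  2257: Sun (+1)  2258: Mon (+1) ✓  2259: Tue (+1)
  2260: Thu (+2)  2261: Fri (+1)
Monday years: 2241, 2247, 2252, 2258 — 4 in total.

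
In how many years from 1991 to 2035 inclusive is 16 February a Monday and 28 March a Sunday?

Check each year's weekday for 16 February and 28 March:
  1991: Sat/Thu  1992: Sun/Sat  1993: Tue/Sun  1994: Wed/Mon  1995: Thu/Tue  1996: Fri/Thu  1997: Sun/Fri  1998: Mon/Sat  1999: Tue/Sun  2000: Wed/Tue  2001: Fri/Wed  2002: Sat/Thu  2003: Sun/Fri  2004: Mon/Sun ✓  …(17 more)…  2022: Wed/Mon  2023: Thu/Tue  2024: Fri/Thu  2025: Sun/Fri  2026: Mon/Sat  2027: Tue/Sun  2028: Wed/Tue  2029: Fri/Wed  2030: Sat/Thu  2031: Sun/Fri  2032: Mon/Sun ✓  2033: Wed/Mon  2034: Thu/Tue  2035: Fri/Wed
Both conditions hold in: 2004, 2032 — 2.

2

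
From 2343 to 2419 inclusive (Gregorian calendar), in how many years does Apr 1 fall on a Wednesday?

10

Track Apr 1's weekday year by year (advancing +1, or +2 across a Feb 29):
  2343: Thu  2344: Sat (+2)  2345: Sun (+1)  2346: Mon (+1)  2347: Tue (+1)
  2348: Thu (+2)  2349: Fri (+1)  2350: Sat (+1)  2351: Sun (+1)  2352: Tue (+2)
  2353: Wed (+1) ✓  2354: Thu (+1)  2355: Fri (+1)  2356: Sun (+2)  … (49 more years) …
  2406: Sat (+1)  2407: Sun (+1)  2408: Tue (+2)  2409: Wed (+1) ✓  2410: Thu (+1)
  2411: Fri (+1)  2412: Sun (+2)  2413: Mon (+1)  2414: Tue (+1)  2415: Wed (+1) ✓
  2416: Fri (+2)  2417: Sat (+1)  2418: Sun (+1)  2419: Mon (+1)
Wednesday years: 2353, 2359, 2364, 2370, 2381, 2387, 2392, 2398, 2409, 2415 — 10 in total.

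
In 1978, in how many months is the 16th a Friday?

1

Check the 16th of each month of 1978: Jan 16: Mon, Feb 16: Thu, Mar 16: Thu, Apr 16: Sun, May 16: Tue, Jun 16: Fri, Jul 16: Sun, Aug 16: Wed, Sep 16: Sat, Oct 16: Mon, Nov 16: Thu, Dec 16: Sat.
Friday occurs in June — 1 month.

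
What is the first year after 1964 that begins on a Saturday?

Jan 1 advances by 2 weekdays after a leap year and by 1 after a common year.
1964: Jan 1 is Wednesday (leap).
1965: Friday
1966: Saturday
1966 begins on a Saturday

1966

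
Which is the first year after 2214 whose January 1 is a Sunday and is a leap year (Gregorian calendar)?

Jan 1 advances by 2 weekdays after a leap year and by 1 after a common year.
2214: Jan 1 is Saturday.
2215: Sunday
2216: Monday (leap)
2217: Wednesday
2218: Thursday
2219: Friday
2220: Saturday (leap)
2221: Monday
2222: Tuesday
2223: Wednesday
2224: Thursday (leap)
2225: Saturday
2226: Sunday
2227: Monday
2228: Tuesday (leap)
2229: Thursday
2230: Friday
2231: Saturday
2232: Sunday (leap)
2232 begins on a Sunday and is a leap year.

2232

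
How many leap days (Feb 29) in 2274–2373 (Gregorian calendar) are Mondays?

4

Leap years in 2274–2373: 24 of them.
Feb 29 weekday advances by 5 (mod 7) from one leap year to the next four years later (or differs when a century non-leap intervenes).
Leap-day weekdays: 2276:Tue 2280:Sun 2284:Fri 2288:Wed 2292:Mon✓ 2296:Sat 2304:Mon✓ 2308:Sat 2312:Thu 2316:Tue 2320:Sun 2324:Fri 2328:Wed 2332:Mon✓ 2336:Sat 2340:Thu 2344:Tue 2348:Sun 2352:Fri 2356:Wed 2360:Mon✓ 2364:Sat 2368:Thu 2372:Tue
Monday: 2292, 2304, 2332, 2360 → 4.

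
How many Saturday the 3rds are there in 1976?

Check the 3rd of each month of 1976: Jan 3: Sat, Feb 3: Tue, Mar 3: Wed, Apr 3: Sat, May 3: Mon, Jun 3: Thu, Jul 3: Sat, Aug 3: Tue, Sep 3: Fri, Oct 3: Sun, Nov 3: Wed, Dec 3: Fri.
Saturday occurs in January, April, July — 3 months.

3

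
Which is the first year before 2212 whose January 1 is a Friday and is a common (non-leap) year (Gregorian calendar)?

Jan 1 advances by 2 weekdays after a leap year and by 1 after a common year.
2212: Jan 1 is Wednesday (leap).
2211: Tuesday
2210: Monday
2209: Sunday
2208: Friday (leap)
2207: Thursday
2206: Wednesday
2205: Tuesday
2204: Sunday (leap)
2203: Saturday
2202: Friday
2202 begins on a Friday and is a common year.

2202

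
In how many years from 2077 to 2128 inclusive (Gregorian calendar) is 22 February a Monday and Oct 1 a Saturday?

Check each year's weekday for 22 February and Oct 1:
  2077: Mon/Fri  2078: Tue/Sat  2079: Wed/Sun  2080: Thu/Tue  2081: Sat/Wed  2082: Sun/Thu  2083: Mon/Fri  2084: Tue/Sun  2085: Thu/Mon  2086: Fri/Tue  2087: Sat/Wed  2088: Sun/Fri  2089: Tue/Sat  2090: Wed/Sun  …(24 more)…  2115: Fri/Tue  2116: Sat/Thu  2117: Mon/Fri  2118: Tue/Sat  2119: Wed/Sun  2120: Thu/Tue  2121: Sat/Wed  2122: Sun/Thu  2123: Mon/Fri  2124: Tue/Sun  2125: Thu/Mon  2126: Fri/Tue  2127: Sat/Wed  2128: Sun/Fri
Both conditions hold in: 2112 — 1.

1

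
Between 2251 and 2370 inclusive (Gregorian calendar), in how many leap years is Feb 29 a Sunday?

4

Leap years in 2251–2370: 29 of them.
Feb 29 weekday advances by 5 (mod 7) from one leap year to the next four years later (or differs when a century non-leap intervenes).
Leap-day weekdays: 2252:Sun✓ 2256:Fri 2260:Wed 2264:Mon 2268:Sat 2272:Thu 2276:Tue 2280:Sun✓ 2284:Fri 2288:Wed 2292:Mon 2296:Sat 2304:Mon …(3 more)… 2320:Sun✓ 2324:Fri 2328:Wed 2332:Mon 2336:Sat 2340:Thu 2344:Tue 2348:Sun✓ 2352:Fri 2356:Wed 2360:Mon 2364:Sat 2368:Thu
Sunday: 2252, 2280, 2320, 2348 → 4.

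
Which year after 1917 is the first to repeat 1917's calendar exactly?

1923

Two years share a calendar iff Jan 1 falls on the same weekday and both are leap or both are common. 1917: Jan 1 is Monday, common year.
1918: Jan 1 Tuesday, common
1919: Jan 1 Wednesday, common
1920: Jan 1 Thursday, leap
1921: Jan 1 Saturday, common
1922: Jan 1 Sunday, common
1923: Jan 1 Monday, common
1923 matches on both conditions.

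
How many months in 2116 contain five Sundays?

A month of length L has five Sundays iff its first Sunday is on day ≤ L−28 (so day 1–3 in a 31-day month, 1–2 in a 30-day month, day 1 in a leap February).
Checking each month of 2116: Jan starts Wed (31d); Feb starts Sat (29d); Mar starts Sun (31d) ✓; Apr starts Wed (30d); May starts Fri (31d) ✓; Jun starts Mon (30d); Jul starts Wed (31d); Aug starts Sat (31d) ✓; Sep starts Tue (30d); Oct starts Thu (31d); Nov starts Sun (30d) ✓; Dec starts Tue (31d).
Five-Sunday months: March, May, August, November → 4.

4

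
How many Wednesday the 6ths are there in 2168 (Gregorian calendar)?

Check the 6th of each month of 2168: Jan 6: Wed, Feb 6: Sat, Mar 6: Sun, Apr 6: Wed, May 6: Fri, Jun 6: Mon, Jul 6: Wed, Aug 6: Sat, Sep 6: Tue, Oct 6: Thu, Nov 6: Sun, Dec 6: Tue.
Wednesday occurs in January, April, July — 3 months.

3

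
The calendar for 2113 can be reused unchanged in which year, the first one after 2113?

Two years share a calendar iff Jan 1 falls on the same weekday and both are leap or both are common. 2113: Jan 1 is Sunday, common year.
2114: Jan 1 Monday, common
2115: Jan 1 Tuesday, common
2116: Jan 1 Wednesday, leap
2117: Jan 1 Friday, common
2118: Jan 1 Saturday, common
2119: Jan 1 Sunday, common
2119 matches on both conditions.

2119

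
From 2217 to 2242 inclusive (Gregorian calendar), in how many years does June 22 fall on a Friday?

Track June 22's weekday year by year (advancing +1, or +2 across a Feb 29):
  2217: Sun  2218: Mon (+1)  2219: Tue (+1)  2220: Thu (+2)  2221: Fri (+1) ✓
  2222: Sat (+1)  2223: Sun (+1)  2224: Tue (+2)  2225: Wed (+1)  2226: Thu (+1)
  2227: Fri (+1) ✓  2228: Sun (+2)  2229: Mon (+1)  2230: Tue (+1)  2231: Wed (+1)
  2232: Fri (+2) ✓  2233: Sat (+1)  2234: Sun (+1)  2235: Mon (+1)  2236: Wed (+2)
  2237: Thu (+1)  2238: Fri (+1) ✓  2239: Sat (+1)  2240: Mon (+2)  2241: Tue (+1)
  2242: Wed (+1)
Friday years: 2221, 2227, 2232, 2238 — 4 in total.

4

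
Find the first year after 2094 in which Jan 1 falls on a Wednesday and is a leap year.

Jan 1 advances by 2 weekdays after a leap year and by 1 after a common year.
2094: Jan 1 is Friday.
2095: Saturday
2096: Sunday (leap)
2097: Tuesday
2098: Wednesday
2099: Thursday
2100: Friday
2101: Saturday
2102: Sunday
2103: Monday
2104: Tuesday (leap)
2105: Thursday
2106: Friday
2107: Saturday
2108: Sunday (leap)
2109: Tuesday
2110: Wednesday
2111: Thursday
2112: Friday (leap)
2113: Sunday
2114: Monday
2115: Tuesday
2116: Wednesday (leap)
2116 begins on a Wednesday and is a leap year.

2116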